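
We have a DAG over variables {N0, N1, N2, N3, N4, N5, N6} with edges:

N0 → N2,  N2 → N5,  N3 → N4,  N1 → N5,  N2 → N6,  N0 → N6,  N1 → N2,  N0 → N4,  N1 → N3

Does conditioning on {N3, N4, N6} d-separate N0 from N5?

Enumerating the 6 paths from N0 to N5 and testing each for blocking by {N3, N4, N6}:
Path 1: N0 → N6 ← N2 ← N1 → N5
  N6 is a collider and N6 is conditioned on, which opens it; N2 is a chain and N2 is not conditioned on; N1 is a fork and N1 is not conditioned on — no node blocks this path, so it is active.
Path 2: N0 → N6 ← N2 → N5
  N6 is a collider and N6 is conditioned on, which opens it; N2 is a fork and N2 is not conditioned on — no node blocks this path, so it is active.
Path 3: N0 → N4 ← N3 ← N1 → N2 → N5
  N3 is a chain here and N3 is conditioned on, so the path is blocked at N3.
Path 4: N0 → N4 ← N3 ← N1 → N5
  N3 is a chain here and N3 is conditioned on, so the path is blocked at N3.
Path 5: N0 → N2 ← N1 → N5
  N2 is a collider and its descendant N6 is conditioned on, which opens it; N1 is a fork and N1 is not conditioned on — no node blocks this path, so it is active.
Path 6: N0 → N2 → N5
  N2 is a chain and N2 is not conditioned on — no node blocks this path, so it is active.
Because an active path exists, N0 and N5 are not d-separated.

No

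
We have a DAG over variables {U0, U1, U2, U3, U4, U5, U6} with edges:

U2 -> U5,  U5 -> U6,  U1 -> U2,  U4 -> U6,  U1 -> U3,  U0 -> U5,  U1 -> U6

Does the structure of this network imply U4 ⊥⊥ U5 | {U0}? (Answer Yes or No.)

There are 2 undirected paths between U4 and U5; checking each against the conditioning set {U0}:
  1. U4 → U6 ← U5 — U6:collider[blocks] ⇒ blocked
  2. U4 → U6 ← U1 → U2 → U5 — U6:collider[blocks]; U1:fork[open]; U2:chain[open] ⇒ blocked
All paths are blocked; U4 ⊥ U5 | {U0} holds.

Yes — U4 and U5 are d-separated given {U0}.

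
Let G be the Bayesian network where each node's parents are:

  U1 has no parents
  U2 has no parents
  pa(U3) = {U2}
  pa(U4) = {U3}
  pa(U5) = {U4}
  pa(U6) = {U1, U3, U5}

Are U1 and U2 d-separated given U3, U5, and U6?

Yes

2 paths connect U1 and U2; each must be blocked for d-separation to hold:
  1. U1 → U6 ← U3 ← U2 — U6:collider[open]; U3:chain[blocks] ⇒ blocked
  2. U1 → U6 ← U5 ← U4 ← U3 ← U2 — U6:collider[open]; U5:chain[blocks]; U4:chain[open]; U3:chain[blocks] ⇒ blocked
Since every path is blocked, d-separation holds.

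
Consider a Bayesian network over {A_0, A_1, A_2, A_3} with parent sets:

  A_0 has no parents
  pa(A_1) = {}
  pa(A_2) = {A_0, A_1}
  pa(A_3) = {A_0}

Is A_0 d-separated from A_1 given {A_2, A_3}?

There is one path between A_0 and A_1:
  1. A_0 → A_2 ← A_1 — A_2:collider[open] ⇒ active
Because an active path exists, A_0 and A_1 are not d-separated.

No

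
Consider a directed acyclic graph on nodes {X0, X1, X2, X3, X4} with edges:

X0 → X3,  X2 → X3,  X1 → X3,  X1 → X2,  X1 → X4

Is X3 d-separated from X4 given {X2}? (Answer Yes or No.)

No — X3 and X4 are not d-separated given {X2}.

We examine all 2 paths between X3 and X4:
Path 1: X3 ← X2 ← X1 → X4
  X2 is a chain here and X2 is conditioned on, so the path is blocked at X2.
Path 2: X3 ← X1 → X4
  X1 is a fork and X1 is not conditioned on — no node blocks this path, so it is active.
At least one path is unblocked, so d-separation fails.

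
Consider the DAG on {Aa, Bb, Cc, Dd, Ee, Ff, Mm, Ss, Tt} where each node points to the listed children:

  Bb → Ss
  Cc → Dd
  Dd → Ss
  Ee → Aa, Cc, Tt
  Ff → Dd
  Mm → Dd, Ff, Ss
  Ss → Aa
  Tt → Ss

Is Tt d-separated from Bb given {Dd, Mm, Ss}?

No

There are 5 undirected paths between Tt and Bb; checking each against the conditioning set {Dd, Mm, Ss}:
Path 1: Tt ← Ee → Aa ← Ss ← Bb
  Aa is a collider here and neither Aa nor any of its descendants is conditioned on, so the collider stays closed — the path is blocked at Aa.
Path 2: Tt ← Ee → Cc → Dd ← Ff ← Mm → Ss ← Bb
  Mm is a fork here and Mm is conditioned on, so the path is blocked at Mm.
Path 3: Tt ← Ee → Cc → Dd ← Mm → Ss ← Bb
  Mm is a fork here and Mm is conditioned on, so the path is blocked at Mm.
Path 4: Tt ← Ee → Cc → Dd → Ss ← Bb
  Dd is a chain here and Dd is conditioned on, so the path is blocked at Dd.
Path 5: Tt → Ss ← Bb
  Ss is a collider and Ss is conditioned on, which opens it — no node blocks this path, so it is active.
At least one path is unblocked, so d-separation fails.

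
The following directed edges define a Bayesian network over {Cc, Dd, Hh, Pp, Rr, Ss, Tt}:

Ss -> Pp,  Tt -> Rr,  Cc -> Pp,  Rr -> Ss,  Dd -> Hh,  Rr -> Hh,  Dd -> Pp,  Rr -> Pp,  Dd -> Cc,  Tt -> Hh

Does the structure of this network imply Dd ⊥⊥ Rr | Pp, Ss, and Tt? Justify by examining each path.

No

6 paths connect Dd and Rr; each must be blocked for d-separation to hold:
  1. Dd → Pp ← Rr — Pp:collider[open] ⇒ active
  2. Dd → Pp ← Ss ← Rr — Pp:collider[open]; Ss:chain[blocks] ⇒ blocked
  3. Dd → Cc → Pp ← Rr — Cc:chain[open]; Pp:collider[open] ⇒ active
  4. Dd → Cc → Pp ← Ss ← Rr — Cc:chain[open]; Pp:collider[open]; Ss:chain[blocks] ⇒ blocked
  5. Dd → Hh ← Tt → Rr — Hh:collider[blocks]; Tt:fork[blocks] ⇒ blocked
  6. Dd → Hh ← Rr — Hh:collider[blocks] ⇒ blocked
Since the path Dd → Pp ← Rr is active, Dd and Rr are not d-separated given {Pp, Ss, Tt}.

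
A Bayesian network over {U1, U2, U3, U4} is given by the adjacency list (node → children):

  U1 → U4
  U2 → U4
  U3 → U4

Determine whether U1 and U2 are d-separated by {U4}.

No

Only one path connects U1 and U2:
  1. U1 → U4 ← U2 — U4:collider[open] ⇒ active
Since the path U1 → U4 ← U2 is active, U1 and U2 are not d-separated given {U4}.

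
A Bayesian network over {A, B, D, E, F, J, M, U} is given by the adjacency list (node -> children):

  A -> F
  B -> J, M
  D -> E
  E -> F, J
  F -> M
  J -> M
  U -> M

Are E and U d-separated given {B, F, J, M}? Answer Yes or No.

Yes

There are 3 undirected paths between E and U; checking each against the conditioning set {B, F, J, M}:
Path 1: E → J ← B → M ← U
  B is a fork here and B is conditioned on, so the path is blocked at B.
Path 2: E → J → M ← U
  J is a chain here and J is conditioned on, so the path is blocked at J.
Path 3: E → F → M ← U
  F is a chain here and F is conditioned on, so the path is blocked at F.
Every path is blocked, so E and U are d-separated given {B, F, J, M}.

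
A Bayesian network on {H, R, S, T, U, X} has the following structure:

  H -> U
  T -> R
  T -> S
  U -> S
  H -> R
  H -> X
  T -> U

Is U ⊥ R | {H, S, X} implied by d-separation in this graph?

No — U and R are not d-separated given {H, S, X}.

There are 3 undirected paths between U and R; checking each against the conditioning set {H, S, X}:
Path 1: U ← H → R
  H is a fork here and H is conditioned on, so the path is blocked at H.
Path 2: U → S ← T → R
  S is a collider and S is conditioned on, which opens it; T is a fork and T is not conditioned on — no node blocks this path, so it is active.
Path 3: U ← T → R
  T is a fork and T is not conditioned on — no node blocks this path, so it is active.
At least one path is unblocked, so d-separation fails.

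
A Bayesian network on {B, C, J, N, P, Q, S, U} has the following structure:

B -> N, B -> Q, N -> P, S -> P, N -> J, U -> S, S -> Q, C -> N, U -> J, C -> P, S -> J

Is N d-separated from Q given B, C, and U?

We examine all 5 paths between N and Q:
Path 1: N → P ← S → Q
  P is a collider here and neither P nor any of its descendants is conditioned on, so the collider stays closed — the path is blocked at P.
Path 2: N ← B → Q
  B is a fork here and B is conditioned on, so the path is blocked at B.
Path 3: N ← C → P ← S → Q
  C is a fork here and C is conditioned on, so the path is blocked at C.
Path 4: N → J ← S → Q
  J is a collider here and neither J nor any of its descendants is conditioned on, so the collider stays closed — the path is blocked at J.
Path 5: N → J ← U → S → Q
  J is a collider here and neither J nor any of its descendants is conditioned on, so the collider stays closed — the path is blocked at J.
All paths are blocked; N ⊥ Q | {B, C, U} holds.

Yes — N and Q are d-separated given {B, C, U}.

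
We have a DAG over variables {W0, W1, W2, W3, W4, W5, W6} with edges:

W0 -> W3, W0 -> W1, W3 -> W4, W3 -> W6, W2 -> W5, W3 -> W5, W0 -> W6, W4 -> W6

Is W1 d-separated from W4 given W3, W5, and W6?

No

There are 4 undirected paths between W1 and W4; checking each against the conditioning set {W3, W5, W6}:
  1. W1 ← W0 → W3 → W4 — W0:fork[open]; W3:chain[blocks] ⇒ blocked
  2. W1 ← W0 → W3 → W6 ← W4 — W0:fork[open]; W3:chain[blocks]; W6:collider[open] ⇒ blocked
  3. W1 ← W0 → W6 ← W4 — W0:fork[open]; W6:collider[open] ⇒ active
  4. W1 ← W0 → W6 ← W3 → W4 — W0:fork[open]; W6:collider[open]; W3:fork[blocks] ⇒ blocked
Because an active path exists, W1 and W4 are not d-separated.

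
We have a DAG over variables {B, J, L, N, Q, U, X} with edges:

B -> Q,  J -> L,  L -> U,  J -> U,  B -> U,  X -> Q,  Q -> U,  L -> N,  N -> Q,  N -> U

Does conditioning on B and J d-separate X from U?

No — X and U are not d-separated given {B, J}.

We examine all 5 paths between X and U:
  1. X → Q → U — Q:chain[open] ⇒ active
  2. X → Q ← B → U — Q:collider[blocks]; B:fork[blocks] ⇒ blocked
  3. X → Q ← N → U — Q:collider[blocks]; N:fork[open] ⇒ blocked
  4. X → Q ← N ← L → U — Q:collider[blocks]; N:chain[open]; L:fork[open] ⇒ blocked
  5. X → Q ← N ← L ← J → U — Q:collider[blocks]; N:chain[open]; L:chain[open]; J:fork[blocks] ⇒ blocked
Because an active path exists, X and U are not d-separated.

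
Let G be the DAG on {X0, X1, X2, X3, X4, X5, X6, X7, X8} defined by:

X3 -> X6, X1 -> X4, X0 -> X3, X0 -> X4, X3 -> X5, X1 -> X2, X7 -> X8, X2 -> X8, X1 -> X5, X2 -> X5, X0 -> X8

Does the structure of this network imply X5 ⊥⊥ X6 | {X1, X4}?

No

5 paths connect X5 and X6; each must be blocked for d-separation to hold:
  1. X5 ← X2 ← X1 → X4 ← X0 → X3 → X6 — X2:chain[open]; X1:fork[blocks]; X4:collider[open]; X0:fork[open]; X3:chain[open] ⇒ blocked
  2. X5 ← X2 → X8 ← X0 → X3 → X6 — X2:fork[open]; X8:collider[blocks]; X0:fork[open]; X3:chain[open] ⇒ blocked
  3. X5 ← X3 → X6 — X3:fork[open] ⇒ active
  4. X5 ← X1 → X2 → X8 ← X0 → X3 → X6 — X1:fork[blocks]; X2:chain[open]; X8:collider[blocks]; X0:fork[open]; X3:chain[open] ⇒ blocked
  5. X5 ← X1 → X4 ← X0 → X3 → X6 — X1:fork[blocks]; X4:collider[open]; X0:fork[open]; X3:chain[open] ⇒ blocked
Since the path X5 ← X3 → X6 is active, X5 and X6 are not d-separated given {X1, X4}.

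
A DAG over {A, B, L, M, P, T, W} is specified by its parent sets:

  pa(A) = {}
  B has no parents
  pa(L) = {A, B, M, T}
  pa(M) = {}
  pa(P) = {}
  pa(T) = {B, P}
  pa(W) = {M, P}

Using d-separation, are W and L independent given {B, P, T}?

Enumerating the 3 paths from W to L and testing each for blocking by {B, P, T}:
Path 1: W ← M → L
  M is a fork and M is not conditioned on — no node blocks this path, so it is active.
Path 2: W ← P → T ← B → L
  P is a fork here and P is conditioned on, so the path is blocked at P.
Path 3: W ← P → T → L
  P is a fork here and P is conditioned on, so the path is blocked at P.
Since the path W ← M → L is active, W and L are not d-separated given {B, P, T}.

No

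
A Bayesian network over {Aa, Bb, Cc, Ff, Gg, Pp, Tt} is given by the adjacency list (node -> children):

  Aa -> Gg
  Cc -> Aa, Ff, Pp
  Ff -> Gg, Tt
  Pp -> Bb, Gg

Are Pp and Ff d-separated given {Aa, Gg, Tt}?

Enumerating the 4 paths from Pp to Ff and testing each for blocking by {Aa, Gg, Tt}:
Path 1: Pp ← Cc → Aa → Gg ← Ff
  Aa is a chain here and Aa is conditioned on, so the path is blocked at Aa.
Path 2: Pp ← Cc → Ff
  Cc is a fork and Cc is not conditioned on — no node blocks this path, so it is active.
Path 3: Pp → Gg ← Aa ← Cc → Ff
  Aa is a chain here and Aa is conditioned on, so the path is blocked at Aa.
Path 4: Pp → Gg ← Ff
  Gg is a collider and Gg is conditioned on, which opens it — no node blocks this path, so it is active.
At least one path is unblocked, so d-separation fails.

No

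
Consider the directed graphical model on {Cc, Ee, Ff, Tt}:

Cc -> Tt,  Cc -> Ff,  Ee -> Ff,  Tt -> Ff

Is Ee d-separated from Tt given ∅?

Yes

2 paths connect Ee and Tt; each must be blocked for d-separation to hold:
  1. Ee → Ff ← Cc → Tt — Ff:collider[blocks]; Cc:fork[open] ⇒ blocked
  2. Ee → Ff ← Tt — Ff:collider[blocks] ⇒ blocked
Every path is blocked, so Ee and Tt are d-separated given ∅.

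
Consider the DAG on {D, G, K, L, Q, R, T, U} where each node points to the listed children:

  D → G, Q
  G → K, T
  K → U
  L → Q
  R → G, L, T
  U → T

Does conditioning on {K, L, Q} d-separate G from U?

Enumerating the 4 paths from G to U and testing each for blocking by {K, L, Q}:
Path 1: G ← D → Q ← L ← R → T ← U
  L is a chain here and L is conditioned on, so the path is blocked at L.
Path 2: G → T ← U
  T is a collider here and neither T nor any of its descendants is conditioned on, so the collider stays closed — the path is blocked at T.
Path 3: G ← R → T ← U
  T is a collider here and neither T nor any of its descendants is conditioned on, so the collider stays closed — the path is blocked at T.
Path 4: G → K → U
  K is a chain here and K is conditioned on, so the path is blocked at K.
All paths are blocked; G ⊥ U | {K, L, Q} holds.

Yes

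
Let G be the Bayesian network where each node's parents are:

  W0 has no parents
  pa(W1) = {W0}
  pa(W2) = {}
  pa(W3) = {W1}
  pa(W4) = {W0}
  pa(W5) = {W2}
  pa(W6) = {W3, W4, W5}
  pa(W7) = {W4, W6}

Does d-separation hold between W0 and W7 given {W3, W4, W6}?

Yes

Enumerating the 4 paths from W0 to W7 and testing each for blocking by {W3, W4, W6}:
  1. W0 → W4 → W6 → W7 — W4:chain[blocks]; W6:chain[blocks] ⇒ blocked
  2. W0 → W4 → W7 — W4:chain[blocks] ⇒ blocked
  3. W0 → W1 → W3 → W6 ← W4 → W7 — W1:chain[open]; W3:chain[blocks]; W6:collider[open]; W4:fork[blocks] ⇒ blocked
  4. W0 → W1 → W3 → W6 → W7 — W1:chain[open]; W3:chain[blocks]; W6:chain[blocks] ⇒ blocked
All paths are blocked; W0 ⊥ W7 | {W3, W4, W6} holds.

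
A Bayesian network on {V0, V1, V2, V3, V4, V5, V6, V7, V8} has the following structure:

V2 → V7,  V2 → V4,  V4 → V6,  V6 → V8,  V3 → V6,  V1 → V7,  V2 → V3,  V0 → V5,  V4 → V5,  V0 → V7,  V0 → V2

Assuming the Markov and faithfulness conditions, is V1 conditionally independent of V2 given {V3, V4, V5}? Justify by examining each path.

Enumerating the 4 paths from V1 to V2 and testing each for blocking by {V3, V4, V5}:
Path 1: V1 → V7 ← V0 → V2
  V7 is a collider here and neither V7 nor any of its descendants is conditioned on, so the collider stays closed — the path is blocked at V7.
Path 2: V1 → V7 ← V0 → V5 ← V4 → V6 ← V3 ← V2
  V7 is a collider here and neither V7 nor any of its descendants is conditioned on, so the collider stays closed — the path is blocked at V7.
Path 3: V1 → V7 ← V0 → V5 ← V4 ← V2
  V7 is a collider here and neither V7 nor any of its descendants is conditioned on, so the collider stays closed — the path is blocked at V7.
Path 4: V1 → V7 ← V2
  V7 is a collider here and neither V7 nor any of its descendants is conditioned on, so the collider stays closed — the path is blocked at V7.
All paths are blocked; V1 ⊥ V2 | {V3, V4, V5} holds.

Yes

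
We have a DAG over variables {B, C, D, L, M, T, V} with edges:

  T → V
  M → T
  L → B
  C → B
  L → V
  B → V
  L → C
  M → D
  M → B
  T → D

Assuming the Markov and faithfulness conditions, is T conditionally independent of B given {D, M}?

We examine all 5 paths between T and B:
  1. T → V ← B — V:collider[blocks] ⇒ blocked
  2. T → V ← L → B — V:collider[blocks]; L:fork[open] ⇒ blocked
  3. T → V ← L → C → B — V:collider[blocks]; L:fork[open]; C:chain[open] ⇒ blocked
  4. T → D ← M → B — D:collider[open]; M:fork[blocks] ⇒ blocked
  5. T ← M → B — M:fork[blocks] ⇒ blocked
Since every path is blocked, d-separation holds.

Yes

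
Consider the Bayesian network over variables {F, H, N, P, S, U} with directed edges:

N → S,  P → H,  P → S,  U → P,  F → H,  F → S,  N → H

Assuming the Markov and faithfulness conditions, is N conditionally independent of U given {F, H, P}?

Yes

There are 4 undirected paths between N and U; checking each against the conditioning set {F, H, P}:
  1. N → H ← P ← U — H:collider[open]; P:chain[blocks] ⇒ blocked
  2. N → H ← F → S ← P ← U — H:collider[open]; F:fork[blocks]; S:collider[blocks]; P:chain[blocks] ⇒ blocked
  3. N → S ← P ← U — S:collider[blocks]; P:chain[blocks] ⇒ blocked
  4. N → S ← F → H ← P ← U — S:collider[blocks]; F:fork[blocks]; H:collider[open]; P:chain[blocks] ⇒ blocked
Since every path is blocked, d-separation holds.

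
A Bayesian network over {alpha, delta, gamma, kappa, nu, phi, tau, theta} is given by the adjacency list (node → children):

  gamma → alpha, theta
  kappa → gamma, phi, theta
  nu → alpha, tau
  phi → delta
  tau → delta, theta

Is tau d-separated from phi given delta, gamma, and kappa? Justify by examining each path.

No

There are 5 undirected paths between tau and phi; checking each against the conditioning set {delta, gamma, kappa}:
Path 1: tau → theta ← gamma ← kappa → phi
  theta is a collider here and neither theta nor any of its descendants is conditioned on, so the collider stays closed — the path is blocked at theta.
Path 2: tau → theta ← kappa → phi
  theta is a collider here and neither theta nor any of its descendants is conditioned on, so the collider stays closed — the path is blocked at theta.
Path 3: tau ← nu → alpha ← gamma → theta ← kappa → phi
  alpha is a collider here and neither alpha nor any of its descendants is conditioned on, so the collider stays closed — the path is blocked at alpha.
Path 4: tau ← nu → alpha ← gamma ← kappa → phi
  alpha is a collider here and neither alpha nor any of its descendants is conditioned on, so the collider stays closed — the path is blocked at alpha.
Path 5: tau → delta ← phi
  delta is a collider and delta is conditioned on, which opens it — no node blocks this path, so it is active.
Since the path tau → delta ← phi is active, tau and phi are not d-separated given {delta, gamma, kappa}.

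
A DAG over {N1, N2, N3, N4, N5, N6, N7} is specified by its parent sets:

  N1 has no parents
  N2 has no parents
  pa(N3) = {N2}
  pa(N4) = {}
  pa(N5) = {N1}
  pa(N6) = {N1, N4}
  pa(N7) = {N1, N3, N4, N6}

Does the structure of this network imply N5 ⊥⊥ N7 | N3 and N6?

No

Enumerating the 3 paths from N5 to N7 and testing each for blocking by {N3, N6}:
  1. N5 ← N1 → N6 → N7 — N1:fork[open]; N6:chain[blocks] ⇒ blocked
  2. N5 ← N1 → N6 ← N4 → N7 — N1:fork[open]; N6:collider[open]; N4:fork[open] ⇒ active
  3. N5 ← N1 → N7 — N1:fork[open] ⇒ active
Since the path N5 ← N1 → N6 ← N4 → N7 is active, N5 and N7 are not d-separated given {N3, N6}.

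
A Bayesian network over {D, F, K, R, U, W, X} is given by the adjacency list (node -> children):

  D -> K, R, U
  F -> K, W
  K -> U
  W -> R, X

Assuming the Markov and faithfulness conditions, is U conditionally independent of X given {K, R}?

No — U and X are not d-separated given {K, R}.

4 paths connect U and X; each must be blocked for d-separation to hold:
Path 1: U ← K ← F → W → X
  K is a chain here and K is conditioned on, so the path is blocked at K.
Path 2: U ← K ← D → R ← W → X
  K is a chain here and K is conditioned on, so the path is blocked at K.
Path 3: U ← D → K ← F → W → X
  D is a fork and D is not conditioned on; K is a collider and K is conditioned on, which opens it; F is a fork and F is not conditioned on; W is a chain and W is not conditioned on — no node blocks this path, so it is active.
Path 4: U ← D → R ← W → X
  D is a fork and D is not conditioned on; R is a collider and R is conditioned on, which opens it; W is a fork and W is not conditioned on — no node blocks this path, so it is active.
Because an active path exists, U and X are not d-separated.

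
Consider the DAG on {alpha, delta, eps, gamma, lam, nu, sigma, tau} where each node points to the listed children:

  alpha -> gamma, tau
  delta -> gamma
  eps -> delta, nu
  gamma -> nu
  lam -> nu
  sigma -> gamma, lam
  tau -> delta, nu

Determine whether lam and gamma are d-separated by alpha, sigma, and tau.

Yes — lam and gamma are d-separated given {alpha, sigma, tau}.

6 paths connect lam and gamma; each must be blocked for d-separation to hold:
  1. lam → nu ← tau → delta → gamma — nu:collider[blocks]; tau:fork[blocks]; delta:chain[open] ⇒ blocked
  2. lam → nu ← tau ← alpha → gamma — nu:collider[blocks]; tau:chain[blocks]; alpha:fork[blocks] ⇒ blocked
  3. lam → nu ← gamma — nu:collider[blocks] ⇒ blocked
  4. lam → nu ← eps → delta ← tau ← alpha → gamma — nu:collider[blocks]; eps:fork[open]; delta:collider[blocks]; tau:chain[blocks]; alpha:fork[blocks] ⇒ blocked
  5. lam → nu ← eps → delta → gamma — nu:collider[blocks]; eps:fork[open]; delta:chain[open] ⇒ blocked
  6. lam ← sigma → gamma — sigma:fork[blocks] ⇒ blocked
Since every path is blocked, d-separation holds.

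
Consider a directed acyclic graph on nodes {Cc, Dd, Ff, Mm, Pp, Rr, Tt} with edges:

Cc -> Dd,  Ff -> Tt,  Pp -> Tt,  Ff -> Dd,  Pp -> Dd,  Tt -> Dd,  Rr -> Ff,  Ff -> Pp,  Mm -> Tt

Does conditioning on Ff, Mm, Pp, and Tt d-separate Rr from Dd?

Yes — Rr and Dd are d-separated given {Ff, Mm, Pp, Tt}.

There are 5 undirected paths between Rr and Dd; checking each against the conditioning set {Ff, Mm, Pp, Tt}:
Path 1: Rr → Ff → Pp → Tt → Dd
  Ff is a chain here and Ff is conditioned on, so the path is blocked at Ff.
Path 2: Rr → Ff → Pp → Dd
  Ff is a chain here and Ff is conditioned on, so the path is blocked at Ff.
Path 3: Rr → Ff → Tt ← Pp → Dd
  Ff is a chain here and Ff is conditioned on, so the path is blocked at Ff.
Path 4: Rr → Ff → Tt → Dd
  Ff is a chain here and Ff is conditioned on, so the path is blocked at Ff.
Path 5: Rr → Ff → Dd
  Ff is a chain here and Ff is conditioned on, so the path is blocked at Ff.
All paths are blocked; Rr ⊥ Dd | {Ff, Mm, Pp, Tt} holds.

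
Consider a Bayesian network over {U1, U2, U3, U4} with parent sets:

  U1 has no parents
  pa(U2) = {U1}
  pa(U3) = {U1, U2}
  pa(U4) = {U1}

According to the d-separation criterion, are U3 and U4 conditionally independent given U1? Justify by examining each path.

There are 2 undirected paths between U3 and U4; checking each against the conditioning set {U1}:
Path 1: U3 ← U1 → U4
  U1 is a fork here and U1 is conditioned on, so the path is blocked at U1.
Path 2: U3 ← U2 ← U1 → U4
  U1 is a fork here and U1 is conditioned on, so the path is blocked at U1.
All paths are blocked; U3 ⊥ U4 | {U1} holds.

Yes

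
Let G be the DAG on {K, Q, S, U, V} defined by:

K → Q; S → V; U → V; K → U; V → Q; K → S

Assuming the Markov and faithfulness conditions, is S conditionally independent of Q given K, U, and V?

Yes — S and Q are d-separated given {K, U, V}.

Enumerating the 4 paths from S to Q and testing each for blocking by {K, U, V}:
Path 1: S ← K → U → V → Q
  K is a fork here and K is conditioned on, so the path is blocked at K.
Path 2: S ← K → Q
  K is a fork here and K is conditioned on, so the path is blocked at K.
Path 3: S → V ← U ← K → Q
  U is a chain here and U is conditioned on, so the path is blocked at U.
Path 4: S → V → Q
  V is a chain here and V is conditioned on, so the path is blocked at V.
Since every path is blocked, d-separation holds.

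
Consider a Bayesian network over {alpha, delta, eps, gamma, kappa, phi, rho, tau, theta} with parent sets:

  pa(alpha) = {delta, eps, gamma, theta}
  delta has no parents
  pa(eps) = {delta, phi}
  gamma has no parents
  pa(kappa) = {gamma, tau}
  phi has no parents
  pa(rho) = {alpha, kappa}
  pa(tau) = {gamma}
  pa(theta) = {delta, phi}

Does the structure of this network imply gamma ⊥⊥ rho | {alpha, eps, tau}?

No

3 paths connect gamma and rho; each must be blocked for d-separation to hold:
  1. gamma → kappa → rho — kappa:chain[open] ⇒ active
  2. gamma → alpha → rho — alpha:chain[blocks] ⇒ blocked
  3. gamma → tau → kappa → rho — tau:chain[blocks]; kappa:chain[open] ⇒ blocked
At least one path is unblocked, so d-separation fails.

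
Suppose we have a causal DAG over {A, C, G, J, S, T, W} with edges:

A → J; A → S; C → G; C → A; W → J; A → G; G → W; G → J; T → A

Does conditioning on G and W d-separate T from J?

No

There are 5 undirected paths between T and J; checking each against the conditioning set {G, W}:
Path 1: T → A ← C → G → W → J
  G is a chain here and G is conditioned on, so the path is blocked at G.
Path 2: T → A ← C → G → J
  G is a chain here and G is conditioned on, so the path is blocked at G.
Path 3: T → A → G → W → J
  G is a chain here and G is conditioned on, so the path is blocked at G.
Path 4: T → A → G → J
  G is a chain here and G is conditioned on, so the path is blocked at G.
Path 5: T → A → J
  A is a chain and A is not conditioned on — no node blocks this path, so it is active.
Since the path T → A → J is active, T and J are not d-separated given {G, W}.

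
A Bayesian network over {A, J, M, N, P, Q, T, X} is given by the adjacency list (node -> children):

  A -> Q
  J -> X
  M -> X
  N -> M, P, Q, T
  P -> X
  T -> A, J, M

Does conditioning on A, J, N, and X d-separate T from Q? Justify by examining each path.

6 paths connect T and Q; each must be blocked for d-separation to hold:
Path 1: T → J → X ← P ← N → Q
  J is a chain here and J is conditioned on, so the path is blocked at J.
Path 2: T → J → X ← M ← N → Q
  J is a chain here and J is conditioned on, so the path is blocked at J.
Path 3: T → A → Q
  A is a chain here and A is conditioned on, so the path is blocked at A.
Path 4: T ← N → Q
  N is a fork here and N is conditioned on, so the path is blocked at N.
Path 5: T → M → X ← P ← N → Q
  N is a fork here and N is conditioned on, so the path is blocked at N.
Path 6: T → M ← N → Q
  N is a fork here and N is conditioned on, so the path is blocked at N.
Every path is blocked, so T and Q are d-separated given {A, J, N, X}.

Yes — T and Q are d-separated given {A, J, N, X}.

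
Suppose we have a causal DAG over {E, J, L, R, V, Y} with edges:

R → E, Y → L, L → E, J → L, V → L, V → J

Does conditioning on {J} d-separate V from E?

No

2 paths connect V and E; each must be blocked for d-separation to hold:
Path 1: V → L → E
  L is a chain and L is not conditioned on — no node blocks this path, so it is active.
Path 2: V → J → L → E
  J is a chain here and J is conditioned on, so the path is blocked at J.
At least one path is unblocked, so d-separation fails.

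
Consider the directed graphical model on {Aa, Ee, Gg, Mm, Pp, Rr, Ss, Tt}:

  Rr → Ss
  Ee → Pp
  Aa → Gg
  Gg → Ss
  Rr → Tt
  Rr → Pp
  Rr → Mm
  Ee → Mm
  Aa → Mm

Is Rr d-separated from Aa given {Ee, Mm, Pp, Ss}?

No

We examine all 3 paths between Rr and Aa:
  1. Rr → Ss ← Gg ← Aa — Ss:collider[open]; Gg:chain[open] ⇒ active
  2. Rr → Pp ← Ee → Mm ← Aa — Pp:collider[open]; Ee:fork[blocks]; Mm:collider[open] ⇒ blocked
  3. Rr → Mm ← Aa — Mm:collider[open] ⇒ active
Since the path Rr → Ss ← Gg ← Aa is active, Rr and Aa are not d-separated given {Ee, Mm, Pp, Ss}.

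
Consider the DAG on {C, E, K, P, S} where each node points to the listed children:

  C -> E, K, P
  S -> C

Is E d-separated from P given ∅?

No

Only one path connects E and P:
Path 1: E ← C → P
  C is a fork and C is not conditioned on — no node blocks this path, so it is active.
Since the path E ← C → P is active, E and P are not d-separated given ∅.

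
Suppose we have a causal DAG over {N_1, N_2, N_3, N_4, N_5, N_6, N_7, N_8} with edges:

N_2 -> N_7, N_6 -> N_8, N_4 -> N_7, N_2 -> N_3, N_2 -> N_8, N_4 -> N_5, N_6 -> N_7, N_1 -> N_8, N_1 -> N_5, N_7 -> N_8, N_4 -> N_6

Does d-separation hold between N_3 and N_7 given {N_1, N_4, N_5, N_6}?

6 paths connect N_3 and N_7; each must be blocked for d-separation to hold:
  1. N_3 ← N_2 → N_8 ← N_1 → N_5 ← N_4 → N_6 → N_7 — N_2:fork[open]; N_8:collider[blocks]; N_1:fork[blocks]; N_5:collider[open]; N_4:fork[blocks]; N_6:chain[blocks] ⇒ blocked
  2. N_3 ← N_2 → N_8 ← N_1 → N_5 ← N_4 → N_7 — N_2:fork[open]; N_8:collider[blocks]; N_1:fork[blocks]; N_5:collider[open]; N_4:fork[blocks] ⇒ blocked
  3. N_3 ← N_2 → N_8 ← N_6 ← N_4 → N_7 — N_2:fork[open]; N_8:collider[blocks]; N_6:chain[blocks]; N_4:fork[blocks] ⇒ blocked
  4. N_3 ← N_2 → N_8 ← N_6 → N_7 — N_2:fork[open]; N_8:collider[blocks]; N_6:fork[blocks] ⇒ blocked
  5. N_3 ← N_2 → N_8 ← N_7 — N_2:fork[open]; N_8:collider[blocks] ⇒ blocked
  6. N_3 ← N_2 → N_7 — N_2:fork[open] ⇒ active
Because an active path exists, N_3 and N_7 are not d-separated.

No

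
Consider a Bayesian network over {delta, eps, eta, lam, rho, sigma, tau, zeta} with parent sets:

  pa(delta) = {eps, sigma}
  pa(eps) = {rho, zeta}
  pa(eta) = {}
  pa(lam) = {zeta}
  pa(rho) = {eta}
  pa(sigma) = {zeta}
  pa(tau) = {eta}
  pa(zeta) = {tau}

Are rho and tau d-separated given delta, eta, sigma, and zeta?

Yes

We examine all 3 paths between rho and tau:
Path 1: rho → eps ← zeta ← tau
  zeta is a chain here and zeta is conditioned on, so the path is blocked at zeta.
Path 2: rho → eps → delta ← sigma ← zeta ← tau
  sigma is a chain here and sigma is conditioned on, so the path is blocked at sigma.
Path 3: rho ← eta → tau
  eta is a fork here and eta is conditioned on, so the path is blocked at eta.
Since every path is blocked, d-separation holds.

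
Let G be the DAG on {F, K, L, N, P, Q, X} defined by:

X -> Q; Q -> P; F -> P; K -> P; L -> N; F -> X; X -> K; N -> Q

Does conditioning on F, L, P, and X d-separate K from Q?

4 paths connect K and Q; each must be blocked for d-separation to hold:
  1. K ← X → Q — X:fork[blocks] ⇒ blocked
  2. K ← X ← F → P ← Q — X:chain[blocks]; F:fork[blocks]; P:collider[open] ⇒ blocked
  3. K → P ← Q — P:collider[open] ⇒ active
  4. K → P ← F → X → Q — P:collider[open]; F:fork[blocks]; X:chain[blocks] ⇒ blocked
Since the path K → P ← Q is active, K and Q are not d-separated given {F, L, P, X}.

No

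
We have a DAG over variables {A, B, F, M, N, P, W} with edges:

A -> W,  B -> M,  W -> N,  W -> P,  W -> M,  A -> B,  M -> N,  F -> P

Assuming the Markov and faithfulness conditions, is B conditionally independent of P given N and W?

Yes

We examine all 3 paths between B and P:
Path 1: B → M → N ← W → P
  W is a fork here and W is conditioned on, so the path is blocked at W.
Path 2: B → M ← W → P
  W is a fork here and W is conditioned on, so the path is blocked at W.
Path 3: B ← A → W → P
  W is a chain here and W is conditioned on, so the path is blocked at W.
Every path is blocked, so B and P are d-separated given {N, W}.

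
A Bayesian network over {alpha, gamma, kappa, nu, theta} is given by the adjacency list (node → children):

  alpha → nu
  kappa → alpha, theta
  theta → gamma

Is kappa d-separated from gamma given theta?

Yes

Only one path connects kappa and gamma:
  1. kappa → theta → gamma — theta:chain[blocks] ⇒ blocked
Since every path is blocked, d-separation holds.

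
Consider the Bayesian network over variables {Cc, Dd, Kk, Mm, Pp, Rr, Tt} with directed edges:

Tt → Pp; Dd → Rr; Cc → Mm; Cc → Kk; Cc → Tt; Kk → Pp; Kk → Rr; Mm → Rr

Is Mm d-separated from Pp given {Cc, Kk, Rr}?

Yes

4 paths connect Mm and Pp; each must be blocked for d-separation to hold:
Path 1: Mm ← Cc → Kk → Pp
  Cc is a fork here and Cc is conditioned on, so the path is blocked at Cc.
Path 2: Mm ← Cc → Tt → Pp
  Cc is a fork here and Cc is conditioned on, so the path is blocked at Cc.
Path 3: Mm → Rr ← Kk → Pp
  Kk is a fork here and Kk is conditioned on, so the path is blocked at Kk.
Path 4: Mm → Rr ← Kk ← Cc → Tt → Pp
  Kk is a chain here and Kk is conditioned on, so the path is blocked at Kk.
All paths are blocked; Mm ⊥ Pp | {Cc, Kk, Rr} holds.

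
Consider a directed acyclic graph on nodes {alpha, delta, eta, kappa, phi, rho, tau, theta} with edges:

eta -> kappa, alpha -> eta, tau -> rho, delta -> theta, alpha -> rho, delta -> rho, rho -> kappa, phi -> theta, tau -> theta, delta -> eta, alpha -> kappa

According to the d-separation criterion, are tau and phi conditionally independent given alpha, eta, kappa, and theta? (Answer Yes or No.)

Enumerating the 6 paths from tau to phi and testing each for blocking by {alpha, eta, kappa, theta}:
Path 1: tau → theta ← phi
  theta is a collider and theta is conditioned on, which opens it — no node blocks this path, so it is active.
Path 2: tau → rho → kappa ← alpha → eta ← delta → theta ← phi
  alpha is a fork here and alpha is conditioned on, so the path is blocked at alpha.
Path 3: tau → rho → kappa ← eta ← delta → theta ← phi
  eta is a chain here and eta is conditioned on, so the path is blocked at eta.
Path 4: tau → rho ← delta → theta ← phi
  rho is a collider and its descendant kappa is conditioned on, which opens it; delta is a fork and delta is not conditioned on; theta is a collider and theta is conditioned on, which opens it — no node blocks this path, so it is active.
Path 5: tau → rho ← alpha → kappa ← eta ← delta → theta ← phi
  alpha is a fork here and alpha is conditioned on, so the path is blocked at alpha.
Path 6: tau → rho ← alpha → eta ← delta → theta ← phi
  alpha is a fork here and alpha is conditioned on, so the path is blocked at alpha.
At least one path is unblocked, so d-separation fails.

No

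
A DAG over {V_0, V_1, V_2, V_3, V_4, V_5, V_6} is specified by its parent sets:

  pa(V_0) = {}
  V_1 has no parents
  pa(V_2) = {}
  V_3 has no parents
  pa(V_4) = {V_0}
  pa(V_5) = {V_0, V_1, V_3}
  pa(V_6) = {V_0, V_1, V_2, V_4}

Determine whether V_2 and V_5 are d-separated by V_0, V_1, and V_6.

Enumerating the 3 paths from V_2 to V_5 and testing each for blocking by {V_0, V_1, V_6}:
Path 1: V_2 → V_6 ← V_4 ← V_0 → V_5
  V_0 is a fork here and V_0 is conditioned on, so the path is blocked at V_0.
Path 2: V_2 → V_6 ← V_1 → V_5
  V_1 is a fork here and V_1 is conditioned on, so the path is blocked at V_1.
Path 3: V_2 → V_6 ← V_0 → V_5
  V_0 is a fork here and V_0 is conditioned on, so the path is blocked at V_0.
All paths are blocked; V_2 ⊥ V_5 | {V_0, V_1, V_6} holds.

Yes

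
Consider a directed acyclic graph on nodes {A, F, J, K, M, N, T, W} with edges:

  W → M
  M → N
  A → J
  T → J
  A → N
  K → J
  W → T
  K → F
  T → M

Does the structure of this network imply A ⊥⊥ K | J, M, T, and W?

No — A and K are not d-separated given {J, M, T, W}.

Enumerating the 3 paths from A to K and testing each for blocking by {J, M, T, W}:
  1. A → N ← M ← T → J ← K — N:collider[blocks]; M:chain[blocks]; T:fork[blocks]; J:collider[open] ⇒ blocked
  2. A → N ← M ← W → T → J ← K — N:collider[blocks]; M:chain[blocks]; W:fork[blocks]; T:chain[blocks]; J:collider[open] ⇒ blocked
  3. A → J ← K — J:collider[open] ⇒ active
Since the path A → J ← K is active, A and K are not d-separated given {J, M, T, W}.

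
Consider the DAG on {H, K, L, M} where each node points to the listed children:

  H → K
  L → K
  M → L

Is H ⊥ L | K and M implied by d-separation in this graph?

No

Only one path connects H and L:
Path 1: H → K ← L
  K is a collider and K is conditioned on, which opens it — no node blocks this path, so it is active.
Because an active path exists, H and L are not d-separated.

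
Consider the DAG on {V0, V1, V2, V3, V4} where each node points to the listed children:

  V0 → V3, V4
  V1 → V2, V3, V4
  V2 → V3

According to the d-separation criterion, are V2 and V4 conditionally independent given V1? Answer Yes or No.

Yes

4 paths connect V2 and V4; each must be blocked for d-separation to hold:
  1. V2 ← V1 → V4 — V1:fork[blocks] ⇒ blocked
  2. V2 ← V1 → V3 ← V0 → V4 — V1:fork[blocks]; V3:collider[blocks]; V0:fork[open] ⇒ blocked
  3. V2 → V3 ← V1 → V4 — V3:collider[blocks]; V1:fork[blocks] ⇒ blocked
  4. V2 → V3 ← V0 → V4 — V3:collider[blocks]; V0:fork[open] ⇒ blocked
Since every path is blocked, d-separation holds.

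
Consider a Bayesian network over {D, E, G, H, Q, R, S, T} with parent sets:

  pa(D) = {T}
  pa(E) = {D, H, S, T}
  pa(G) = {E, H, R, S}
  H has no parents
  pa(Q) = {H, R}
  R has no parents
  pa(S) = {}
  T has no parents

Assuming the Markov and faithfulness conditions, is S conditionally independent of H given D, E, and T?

No

We examine all 6 paths between S and H:
Path 1: S → G ← R → Q ← H
  G is a collider here and neither G nor any of its descendants is conditioned on, so the collider stays closed — the path is blocked at G.
Path 2: S → G ← E ← H
  G is a collider here and neither G nor any of its descendants is conditioned on, so the collider stays closed — the path is blocked at G.
Path 3: S → G ← H
  G is a collider here and neither G nor any of its descendants is conditioned on, so the collider stays closed — the path is blocked at G.
Path 4: S → E → G ← R → Q ← H
  E is a chain here and E is conditioned on, so the path is blocked at E.
Path 5: S → E → G ← H
  E is a chain here and E is conditioned on, so the path is blocked at E.
Path 6: S → E ← H
  E is a collider and E is conditioned on, which opens it — no node blocks this path, so it is active.
At least one path is unblocked, so d-separation fails.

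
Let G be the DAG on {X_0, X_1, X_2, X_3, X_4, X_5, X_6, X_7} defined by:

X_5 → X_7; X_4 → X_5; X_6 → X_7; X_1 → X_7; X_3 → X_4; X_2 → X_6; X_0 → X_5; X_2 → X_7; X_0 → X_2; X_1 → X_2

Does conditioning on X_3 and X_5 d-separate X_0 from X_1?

Yes — X_0 and X_1 are d-separated given {X_3, X_5}.

6 paths connect X_0 and X_1; each must be blocked for d-separation to hold:
Path 1: X_0 → X_2 → X_7 ← X_1
  X_7 is a collider here and neither X_7 nor any of its descendants is conditioned on, so the collider stays closed — the path is blocked at X_7.
Path 2: X_0 → X_2 ← X_1
  X_2 is a collider here and neither X_2 nor any of its descendants is conditioned on, so the collider stays closed — the path is blocked at X_2.
Path 3: X_0 → X_2 → X_6 → X_7 ← X_1
  X_7 is a collider here and neither X_7 nor any of its descendants is conditioned on, so the collider stays closed — the path is blocked at X_7.
Path 4: X_0 → X_5 → X_7 ← X_1
  X_5 is a chain here and X_5 is conditioned on, so the path is blocked at X_5.
Path 5: X_0 → X_5 → X_7 ← X_2 ← X_1
  X_5 is a chain here and X_5 is conditioned on, so the path is blocked at X_5.
Path 6: X_0 → X_5 → X_7 ← X_6 ← X_2 ← X_1
  X_5 is a chain here and X_5 is conditioned on, so the path is blocked at X_5.
All paths are blocked; X_0 ⊥ X_1 | {X_3, X_5} holds.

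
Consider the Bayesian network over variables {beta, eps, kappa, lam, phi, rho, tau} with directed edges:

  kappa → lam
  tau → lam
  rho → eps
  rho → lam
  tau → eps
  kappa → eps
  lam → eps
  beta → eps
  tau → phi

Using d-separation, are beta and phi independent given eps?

Enumerating the 4 paths from beta to phi and testing each for blocking by {eps}:
Path 1: beta → eps ← rho → lam ← tau → phi
  eps is a collider and eps is conditioned on, which opens it; rho is a fork and rho is not conditioned on; lam is a collider and its descendant eps is conditioned on, which opens it; tau is a fork and tau is not conditioned on — no node blocks this path, so it is active.
Path 2: beta → eps ← tau → phi
  eps is a collider and eps is conditioned on, which opens it; tau is a fork and tau is not conditioned on — no node blocks this path, so it is active.
Path 3: beta → eps ← lam ← tau → phi
  eps is a collider and eps is conditioned on, which opens it; lam is a chain and lam is not conditioned on; tau is a fork and tau is not conditioned on — no node blocks this path, so it is active.
Path 4: beta → eps ← kappa → lam ← tau → phi
  eps is a collider and eps is conditioned on, which opens it; kappa is a fork and kappa is not conditioned on; lam is a collider and its descendant eps is conditioned on, which opens it; tau is a fork and tau is not conditioned on — no node blocks this path, so it is active.
Because an active path exists, beta and phi are not d-separated.

No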